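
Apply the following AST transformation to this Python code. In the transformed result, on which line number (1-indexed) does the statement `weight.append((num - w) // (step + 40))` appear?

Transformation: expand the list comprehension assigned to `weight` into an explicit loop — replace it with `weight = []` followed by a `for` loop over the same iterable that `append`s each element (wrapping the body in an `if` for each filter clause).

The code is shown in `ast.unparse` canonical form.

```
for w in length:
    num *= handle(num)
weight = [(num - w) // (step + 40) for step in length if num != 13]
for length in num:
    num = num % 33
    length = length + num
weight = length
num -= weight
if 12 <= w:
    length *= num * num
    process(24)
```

Transformed code:
for w in length:
    num *= handle(num)
weight = []
for step in length:
    if num != 13:
        weight.append((num - w) // (step + 40))
for length in num:
    num = num % 33
    length = length + num
weight = length
num -= weight
if 12 <= w:
    length *= num * num
    process(24)

6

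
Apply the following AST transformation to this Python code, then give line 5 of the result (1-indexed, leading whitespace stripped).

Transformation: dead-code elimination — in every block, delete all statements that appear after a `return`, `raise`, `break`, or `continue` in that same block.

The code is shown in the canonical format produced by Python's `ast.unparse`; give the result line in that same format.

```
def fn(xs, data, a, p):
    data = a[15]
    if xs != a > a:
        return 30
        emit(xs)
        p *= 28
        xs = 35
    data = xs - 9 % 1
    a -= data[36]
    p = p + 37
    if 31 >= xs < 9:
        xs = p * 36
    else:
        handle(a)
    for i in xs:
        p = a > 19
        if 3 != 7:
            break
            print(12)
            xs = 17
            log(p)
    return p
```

Transformed code:
def fn(xs, data, a, p):
    data = a[15]
    if xs != a > a:
        return 30
    data = xs - 9 % 1
    a -= data[36]
    p = p + 37
    if 31 >= xs < 9:
        xs = p * 36
    else:
        handle(a)
    for i in xs:
        p = a > 19
        if 3 != 7:
            break
    return p

data = xs - 9 % 1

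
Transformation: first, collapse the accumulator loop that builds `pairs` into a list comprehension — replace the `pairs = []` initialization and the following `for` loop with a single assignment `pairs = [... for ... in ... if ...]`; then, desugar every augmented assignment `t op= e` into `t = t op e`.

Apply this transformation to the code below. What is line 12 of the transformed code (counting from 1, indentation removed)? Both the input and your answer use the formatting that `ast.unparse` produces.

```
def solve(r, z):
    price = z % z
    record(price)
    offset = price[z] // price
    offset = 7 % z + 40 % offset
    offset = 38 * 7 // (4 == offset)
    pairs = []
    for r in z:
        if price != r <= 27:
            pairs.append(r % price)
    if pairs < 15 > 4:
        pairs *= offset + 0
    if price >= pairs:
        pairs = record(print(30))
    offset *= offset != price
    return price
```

Transformed code:
def solve(r, z):
    price = z % z
    record(price)
    offset = price[z] // price
    offset = 7 % z + 40 % offset
    offset = 38 * 7 // (4 == offset)
    pairs = [r % price for r in z if price != r <= 27]
    if pairs < 15 > 4:
        pairs = pairs * (offset + 0)
    if price >= pairs:
        pairs = record(print(30))
    offset = offset * (offset != price)
    return price

offset = offset * (offset != price)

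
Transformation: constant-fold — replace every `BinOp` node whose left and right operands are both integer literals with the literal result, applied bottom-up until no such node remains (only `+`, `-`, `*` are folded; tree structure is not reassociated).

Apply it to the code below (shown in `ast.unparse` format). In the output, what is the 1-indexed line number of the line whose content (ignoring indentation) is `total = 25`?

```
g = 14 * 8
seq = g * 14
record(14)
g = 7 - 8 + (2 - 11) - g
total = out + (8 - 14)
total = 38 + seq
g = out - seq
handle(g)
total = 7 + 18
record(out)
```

Transformed code:
g = 112
seq = g * 14
record(14)
g = -10 - g
total = out + -6
total = 38 + seq
g = out - seq
handle(g)
total = 25
record(out)

9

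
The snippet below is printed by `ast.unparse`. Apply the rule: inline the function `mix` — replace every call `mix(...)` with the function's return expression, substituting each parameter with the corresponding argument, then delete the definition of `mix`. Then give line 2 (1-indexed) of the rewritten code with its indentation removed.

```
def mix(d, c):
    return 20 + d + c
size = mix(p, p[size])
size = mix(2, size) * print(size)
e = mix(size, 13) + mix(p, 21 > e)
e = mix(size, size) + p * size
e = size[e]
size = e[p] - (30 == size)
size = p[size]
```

size = (20 + 2 + size) * print(size)

Transformed code:
size = 20 + p + p[size]
size = (20 + 2 + size) * print(size)
e = 20 + size + 13 + (20 + p + (21 > e))
e = 20 + size + size + p * size
e = size[e]
size = e[p] - (30 == size)
size = p[size]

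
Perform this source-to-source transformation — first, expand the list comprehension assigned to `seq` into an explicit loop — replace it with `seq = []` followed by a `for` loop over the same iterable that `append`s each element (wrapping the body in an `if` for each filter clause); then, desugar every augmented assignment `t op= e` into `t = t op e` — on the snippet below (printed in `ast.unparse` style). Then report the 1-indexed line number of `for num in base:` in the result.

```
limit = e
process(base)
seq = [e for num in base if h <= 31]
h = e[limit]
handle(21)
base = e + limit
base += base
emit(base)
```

Transformed code:
limit = e
process(base)
seq = []
for num in base:
    if h <= 31:
        seq.append(e)
h = e[limit]
handle(21)
base = e + limit
base = base + base
emit(base)

4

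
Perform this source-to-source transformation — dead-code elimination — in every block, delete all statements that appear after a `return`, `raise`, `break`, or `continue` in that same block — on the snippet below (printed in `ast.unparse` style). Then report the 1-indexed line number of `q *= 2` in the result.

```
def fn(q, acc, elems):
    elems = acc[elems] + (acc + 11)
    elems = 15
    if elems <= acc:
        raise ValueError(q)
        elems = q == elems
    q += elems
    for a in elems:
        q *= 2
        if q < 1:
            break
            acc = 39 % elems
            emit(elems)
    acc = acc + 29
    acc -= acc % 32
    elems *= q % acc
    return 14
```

Transformed code:
def fn(q, acc, elems):
    elems = acc[elems] + (acc + 11)
    elems = 15
    if elems <= acc:
        raise ValueError(q)
    q += elems
    for a in elems:
        q *= 2
        if q < 1:
            break
    acc = acc + 29
    acc -= acc % 32
    elems *= q % acc
    return 14

8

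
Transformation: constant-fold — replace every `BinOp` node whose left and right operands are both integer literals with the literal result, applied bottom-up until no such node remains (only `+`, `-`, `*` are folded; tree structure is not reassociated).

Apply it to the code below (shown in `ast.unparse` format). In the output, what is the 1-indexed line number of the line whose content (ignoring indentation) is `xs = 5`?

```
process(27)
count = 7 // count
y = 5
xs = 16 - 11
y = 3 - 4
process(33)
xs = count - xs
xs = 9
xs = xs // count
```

4

Transformed code:
process(27)
count = 7 // count
y = 5
xs = 5
y = -1
process(33)
xs = count - xs
xs = 9
xs = xs // count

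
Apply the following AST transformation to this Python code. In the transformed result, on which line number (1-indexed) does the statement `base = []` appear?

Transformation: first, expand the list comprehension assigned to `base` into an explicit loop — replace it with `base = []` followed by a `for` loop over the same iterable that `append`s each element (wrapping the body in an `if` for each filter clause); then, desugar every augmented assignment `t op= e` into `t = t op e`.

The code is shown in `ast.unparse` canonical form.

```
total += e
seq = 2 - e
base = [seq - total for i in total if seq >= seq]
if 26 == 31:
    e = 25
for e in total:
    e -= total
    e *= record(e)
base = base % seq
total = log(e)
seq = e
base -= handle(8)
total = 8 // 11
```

Transformed code:
total = total + e
seq = 2 - e
base = []
for i in total:
    if seq >= seq:
        base.append(seq - total)
if 26 == 31:
    e = 25
for e in total:
    e = e - total
    e = e * record(e)
base = base % seq
total = log(e)
seq = e
base = base - handle(8)
total = 8 // 11

3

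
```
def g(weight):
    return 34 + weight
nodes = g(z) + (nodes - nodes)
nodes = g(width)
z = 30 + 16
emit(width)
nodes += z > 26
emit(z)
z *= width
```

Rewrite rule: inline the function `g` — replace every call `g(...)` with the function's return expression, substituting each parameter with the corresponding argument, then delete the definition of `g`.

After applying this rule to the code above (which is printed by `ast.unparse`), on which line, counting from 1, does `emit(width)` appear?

Transformed code:
nodes = 34 + z + (nodes - nodes)
nodes = 34 + width
z = 30 + 16
emit(width)
nodes += z > 26
emit(z)
z *= width

4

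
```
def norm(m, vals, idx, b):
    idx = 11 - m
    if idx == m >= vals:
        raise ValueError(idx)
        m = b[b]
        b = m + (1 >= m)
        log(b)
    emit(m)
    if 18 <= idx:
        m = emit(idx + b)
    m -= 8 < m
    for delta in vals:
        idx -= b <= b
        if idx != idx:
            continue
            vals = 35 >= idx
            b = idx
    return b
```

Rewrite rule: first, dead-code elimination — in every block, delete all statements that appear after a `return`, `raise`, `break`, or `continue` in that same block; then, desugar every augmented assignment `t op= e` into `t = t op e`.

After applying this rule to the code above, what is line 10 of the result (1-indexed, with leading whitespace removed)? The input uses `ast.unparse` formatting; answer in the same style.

idx = idx - (b <= b)

Transformed code:
def norm(m, vals, idx, b):
    idx = 11 - m
    if idx == m >= vals:
        raise ValueError(idx)
    emit(m)
    if 18 <= idx:
        m = emit(idx + b)
    m = m - (8 < m)
    for delta in vals:
        idx = idx - (b <= b)
        if idx != idx:
            continue
    return b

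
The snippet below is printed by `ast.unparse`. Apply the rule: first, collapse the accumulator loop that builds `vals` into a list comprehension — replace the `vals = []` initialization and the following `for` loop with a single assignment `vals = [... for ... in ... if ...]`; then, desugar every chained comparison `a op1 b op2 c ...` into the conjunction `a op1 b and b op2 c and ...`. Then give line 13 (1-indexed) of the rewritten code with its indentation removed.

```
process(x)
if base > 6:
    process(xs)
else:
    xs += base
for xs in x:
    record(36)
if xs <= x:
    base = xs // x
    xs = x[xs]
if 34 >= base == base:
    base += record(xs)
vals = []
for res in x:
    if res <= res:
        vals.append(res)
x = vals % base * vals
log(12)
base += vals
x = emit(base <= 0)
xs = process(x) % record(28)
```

vals = [res for res in x if res <= res]

Transformed code:
process(x)
if base > 6:
    process(xs)
else:
    xs += base
for xs in x:
    record(36)
if xs <= x:
    base = xs // x
    xs = x[xs]
if 34 >= base and base == base:
    base += record(xs)
vals = [res for res in x if res <= res]
x = vals % base * vals
log(12)
base += vals
x = emit(base <= 0)
xs = process(x) % record(28)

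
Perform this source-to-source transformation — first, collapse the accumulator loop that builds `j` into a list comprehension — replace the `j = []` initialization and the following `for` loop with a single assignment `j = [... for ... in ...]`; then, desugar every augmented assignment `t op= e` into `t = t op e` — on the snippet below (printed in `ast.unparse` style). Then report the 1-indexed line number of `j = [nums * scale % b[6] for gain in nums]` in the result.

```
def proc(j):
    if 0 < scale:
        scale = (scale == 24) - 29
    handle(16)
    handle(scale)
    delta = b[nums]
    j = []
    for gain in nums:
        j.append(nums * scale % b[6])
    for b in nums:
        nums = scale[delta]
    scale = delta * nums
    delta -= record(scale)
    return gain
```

Transformed code:
def proc(j):
    if 0 < scale:
        scale = (scale == 24) - 29
    handle(16)
    handle(scale)
    delta = b[nums]
    j = [nums * scale % b[6] for gain in nums]
    for b in nums:
        nums = scale[delta]
    scale = delta * nums
    delta = delta - record(scale)
    return gain

7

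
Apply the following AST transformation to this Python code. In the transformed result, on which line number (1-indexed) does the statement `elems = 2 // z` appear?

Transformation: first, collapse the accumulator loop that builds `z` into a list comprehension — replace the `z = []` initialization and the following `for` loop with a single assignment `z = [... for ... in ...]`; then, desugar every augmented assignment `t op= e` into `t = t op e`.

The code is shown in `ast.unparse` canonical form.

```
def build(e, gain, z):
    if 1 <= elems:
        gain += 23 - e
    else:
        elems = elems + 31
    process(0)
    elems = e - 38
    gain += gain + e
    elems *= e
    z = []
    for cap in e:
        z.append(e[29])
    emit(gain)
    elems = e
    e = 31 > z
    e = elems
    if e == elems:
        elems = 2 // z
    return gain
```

16

Transformed code:
def build(e, gain, z):
    if 1 <= elems:
        gain = gain + (23 - e)
    else:
        elems = elems + 31
    process(0)
    elems = e - 38
    gain = gain + (gain + e)
    elems = elems * e
    z = [e[29] for cap in e]
    emit(gain)
    elems = e
    e = 31 > z
    e = elems
    if e == elems:
        elems = 2 // z
    return gain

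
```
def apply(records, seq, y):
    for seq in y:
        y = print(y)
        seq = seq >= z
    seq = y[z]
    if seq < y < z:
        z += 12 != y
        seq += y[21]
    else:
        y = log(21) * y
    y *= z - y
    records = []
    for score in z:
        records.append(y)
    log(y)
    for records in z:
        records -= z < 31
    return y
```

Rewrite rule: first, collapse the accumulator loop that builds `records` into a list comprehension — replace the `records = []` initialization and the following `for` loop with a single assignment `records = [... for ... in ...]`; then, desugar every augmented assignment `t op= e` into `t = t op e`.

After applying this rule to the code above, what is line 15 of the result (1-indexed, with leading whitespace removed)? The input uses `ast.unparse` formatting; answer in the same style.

records = records - (z < 31)

Transformed code:
def apply(records, seq, y):
    for seq in y:
        y = print(y)
        seq = seq >= z
    seq = y[z]
    if seq < y < z:
        z = z + (12 != y)
        seq = seq + y[21]
    else:
        y = log(21) * y
    y = y * (z - y)
    records = [y for score in z]
    log(y)
    for records in z:
        records = records - (z < 31)
    return y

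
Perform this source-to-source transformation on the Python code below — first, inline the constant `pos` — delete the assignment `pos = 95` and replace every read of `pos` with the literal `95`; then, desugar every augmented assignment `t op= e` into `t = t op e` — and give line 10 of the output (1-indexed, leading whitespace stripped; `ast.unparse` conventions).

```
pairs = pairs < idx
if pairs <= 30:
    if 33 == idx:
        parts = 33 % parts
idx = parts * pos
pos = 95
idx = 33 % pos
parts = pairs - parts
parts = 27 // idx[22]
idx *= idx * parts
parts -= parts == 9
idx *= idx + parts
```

Transformed code:
pairs = pairs < idx
if pairs <= 30:
    if 33 == idx:
        parts = 33 % parts
idx = parts * 95
idx = 33 % 95
parts = pairs - parts
parts = 27 // idx[22]
idx = idx * (idx * parts)
parts = parts - (parts == 9)
idx = idx * (idx + parts)

parts = parts - (parts == 9)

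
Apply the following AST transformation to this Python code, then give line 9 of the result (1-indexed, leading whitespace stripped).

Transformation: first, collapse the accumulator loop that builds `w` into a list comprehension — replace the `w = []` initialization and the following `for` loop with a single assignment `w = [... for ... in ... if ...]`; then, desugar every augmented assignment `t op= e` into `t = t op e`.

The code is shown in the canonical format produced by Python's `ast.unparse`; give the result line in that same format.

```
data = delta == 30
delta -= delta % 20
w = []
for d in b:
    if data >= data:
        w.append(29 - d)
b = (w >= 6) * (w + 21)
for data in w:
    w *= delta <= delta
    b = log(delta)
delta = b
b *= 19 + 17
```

Transformed code:
data = delta == 30
delta = delta - delta % 20
w = [29 - d for d in b if data >= data]
b = (w >= 6) * (w + 21)
for data in w:
    w = w * (delta <= delta)
    b = log(delta)
delta = b
b = b * (19 + 17)

b = b * (19 + 17)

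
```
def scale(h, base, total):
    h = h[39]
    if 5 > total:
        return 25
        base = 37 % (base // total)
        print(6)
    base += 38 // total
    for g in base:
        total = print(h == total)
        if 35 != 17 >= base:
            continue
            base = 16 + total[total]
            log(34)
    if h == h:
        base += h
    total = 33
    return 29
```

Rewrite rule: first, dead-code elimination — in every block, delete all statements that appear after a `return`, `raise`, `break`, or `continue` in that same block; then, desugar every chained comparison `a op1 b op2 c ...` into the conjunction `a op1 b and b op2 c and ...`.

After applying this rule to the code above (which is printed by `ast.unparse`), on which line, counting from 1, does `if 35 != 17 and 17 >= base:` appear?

8

Transformed code:
def scale(h, base, total):
    h = h[39]
    if 5 > total:
        return 25
    base += 38 // total
    for g in base:
        total = print(h == total)
        if 35 != 17 and 17 >= base:
            continue
    if h == h:
        base += h
    total = 33
    return 29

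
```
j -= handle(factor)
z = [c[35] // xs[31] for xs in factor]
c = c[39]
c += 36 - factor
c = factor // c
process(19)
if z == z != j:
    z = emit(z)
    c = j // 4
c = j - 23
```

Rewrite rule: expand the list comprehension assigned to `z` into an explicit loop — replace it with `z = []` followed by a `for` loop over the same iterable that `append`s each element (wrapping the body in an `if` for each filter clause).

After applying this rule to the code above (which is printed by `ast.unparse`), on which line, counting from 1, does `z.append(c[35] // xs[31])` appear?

4

Transformed code:
j -= handle(factor)
z = []
for xs in factor:
    z.append(c[35] // xs[31])
c = c[39]
c += 36 - factor
c = factor // c
process(19)
if z == z != j:
    z = emit(z)
    c = j // 4
c = j - 23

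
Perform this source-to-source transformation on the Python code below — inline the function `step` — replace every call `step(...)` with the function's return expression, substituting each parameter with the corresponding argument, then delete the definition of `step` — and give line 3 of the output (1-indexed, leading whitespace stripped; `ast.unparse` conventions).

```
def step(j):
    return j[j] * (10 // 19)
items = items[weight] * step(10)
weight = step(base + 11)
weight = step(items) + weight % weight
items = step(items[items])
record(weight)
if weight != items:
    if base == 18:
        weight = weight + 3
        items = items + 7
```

weight = items[items] * (10 // 19) + weight % weight

Transformed code:
items = items[weight] * (10[10] * (10 // 19))
weight = (base + 11)[base + 11] * (10 // 19)
weight = items[items] * (10 // 19) + weight % weight
items = items[items][items[items]] * (10 // 19)
record(weight)
if weight != items:
    if base == 18:
        weight = weight + 3
        items = items + 7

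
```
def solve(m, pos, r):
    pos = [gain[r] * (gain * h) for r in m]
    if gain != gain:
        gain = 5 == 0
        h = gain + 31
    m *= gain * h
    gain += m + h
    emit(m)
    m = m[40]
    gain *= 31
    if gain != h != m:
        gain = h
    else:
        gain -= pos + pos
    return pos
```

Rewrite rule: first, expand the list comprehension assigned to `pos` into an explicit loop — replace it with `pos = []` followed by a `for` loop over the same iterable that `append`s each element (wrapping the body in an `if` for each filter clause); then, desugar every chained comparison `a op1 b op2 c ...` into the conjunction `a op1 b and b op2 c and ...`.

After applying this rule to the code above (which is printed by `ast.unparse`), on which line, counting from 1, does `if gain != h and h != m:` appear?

Transformed code:
def solve(m, pos, r):
    pos = []
    for r in m:
        pos.append(gain[r] * (gain * h))
    if gain != gain:
        gain = 5 == 0
        h = gain + 31
    m *= gain * h
    gain += m + h
    emit(m)
    m = m[40]
    gain *= 31
    if gain != h and h != m:
        gain = h
    else:
        gain -= pos + pos
    return pos

13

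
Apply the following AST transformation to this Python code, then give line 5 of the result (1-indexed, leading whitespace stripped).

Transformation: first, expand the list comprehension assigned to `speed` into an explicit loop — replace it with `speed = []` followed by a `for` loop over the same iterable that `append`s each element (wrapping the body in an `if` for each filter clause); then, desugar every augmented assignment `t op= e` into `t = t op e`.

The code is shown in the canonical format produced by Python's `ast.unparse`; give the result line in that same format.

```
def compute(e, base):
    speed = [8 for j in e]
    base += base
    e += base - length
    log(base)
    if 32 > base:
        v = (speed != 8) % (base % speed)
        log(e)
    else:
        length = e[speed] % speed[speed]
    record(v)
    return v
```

base = base + base

Transformed code:
def compute(e, base):
    speed = []
    for j in e:
        speed.append(8)
    base = base + base
    e = e + (base - length)
    log(base)
    if 32 > base:
        v = (speed != 8) % (base % speed)
        log(e)
    else:
        length = e[speed] % speed[speed]
    record(v)
    return v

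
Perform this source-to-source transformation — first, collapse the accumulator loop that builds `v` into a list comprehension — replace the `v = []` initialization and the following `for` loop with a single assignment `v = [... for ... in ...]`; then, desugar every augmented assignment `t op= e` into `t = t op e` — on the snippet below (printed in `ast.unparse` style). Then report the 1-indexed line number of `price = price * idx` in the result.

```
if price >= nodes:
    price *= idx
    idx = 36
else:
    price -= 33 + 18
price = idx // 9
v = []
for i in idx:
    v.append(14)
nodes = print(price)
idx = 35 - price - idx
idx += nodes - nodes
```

Transformed code:
if price >= nodes:
    price = price * idx
    idx = 36
else:
    price = price - (33 + 18)
price = idx // 9
v = [14 for i in idx]
nodes = print(price)
idx = 35 - price - idx
idx = idx + (nodes - nodes)

2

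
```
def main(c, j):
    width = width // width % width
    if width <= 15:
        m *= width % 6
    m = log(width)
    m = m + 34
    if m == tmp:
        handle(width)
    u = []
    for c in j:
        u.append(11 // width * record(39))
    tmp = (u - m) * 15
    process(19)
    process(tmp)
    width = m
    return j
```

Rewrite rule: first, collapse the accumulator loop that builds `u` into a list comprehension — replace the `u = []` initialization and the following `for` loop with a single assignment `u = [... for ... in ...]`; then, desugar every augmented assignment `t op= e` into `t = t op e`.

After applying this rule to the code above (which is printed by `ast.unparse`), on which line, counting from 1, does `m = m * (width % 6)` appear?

4

Transformed code:
def main(c, j):
    width = width // width % width
    if width <= 15:
        m = m * (width % 6)
    m = log(width)
    m = m + 34
    if m == tmp:
        handle(width)
    u = [11 // width * record(39) for c in j]
    tmp = (u - m) * 15
    process(19)
    process(tmp)
    width = m
    return j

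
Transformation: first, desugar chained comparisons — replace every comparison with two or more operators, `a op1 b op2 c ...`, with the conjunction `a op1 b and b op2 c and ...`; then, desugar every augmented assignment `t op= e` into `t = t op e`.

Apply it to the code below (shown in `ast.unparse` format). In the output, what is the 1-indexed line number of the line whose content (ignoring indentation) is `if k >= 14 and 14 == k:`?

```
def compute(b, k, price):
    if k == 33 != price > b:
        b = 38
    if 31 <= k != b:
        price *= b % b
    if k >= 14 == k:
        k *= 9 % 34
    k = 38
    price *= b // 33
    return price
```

Transformed code:
def compute(b, k, price):
    if k == 33 and 33 != price and (price > b):
        b = 38
    if 31 <= k and k != b:
        price = price * (b % b)
    if k >= 14 and 14 == k:
        k = k * (9 % 34)
    k = 38
    price = price * (b // 33)
    return price

6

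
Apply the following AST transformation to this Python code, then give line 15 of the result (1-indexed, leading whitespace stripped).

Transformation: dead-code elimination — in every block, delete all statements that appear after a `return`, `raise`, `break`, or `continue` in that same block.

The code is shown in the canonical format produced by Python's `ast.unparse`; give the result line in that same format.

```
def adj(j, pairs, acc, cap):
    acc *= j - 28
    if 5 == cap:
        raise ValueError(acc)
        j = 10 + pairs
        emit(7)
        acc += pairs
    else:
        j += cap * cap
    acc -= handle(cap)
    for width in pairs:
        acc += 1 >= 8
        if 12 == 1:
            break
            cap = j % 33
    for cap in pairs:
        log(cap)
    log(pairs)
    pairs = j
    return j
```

Transformed code:
def adj(j, pairs, acc, cap):
    acc *= j - 28
    if 5 == cap:
        raise ValueError(acc)
    else:
        j += cap * cap
    acc -= handle(cap)
    for width in pairs:
        acc += 1 >= 8
        if 12 == 1:
            break
    for cap in pairs:
        log(cap)
    log(pairs)
    pairs = j
    return j

pairs = j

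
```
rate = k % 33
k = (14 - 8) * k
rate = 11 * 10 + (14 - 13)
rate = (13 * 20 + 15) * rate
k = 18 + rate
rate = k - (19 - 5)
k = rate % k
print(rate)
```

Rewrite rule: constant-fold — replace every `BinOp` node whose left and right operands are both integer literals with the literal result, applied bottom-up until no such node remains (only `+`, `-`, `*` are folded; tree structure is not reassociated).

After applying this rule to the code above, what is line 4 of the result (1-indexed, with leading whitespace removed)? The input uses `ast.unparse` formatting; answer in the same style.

rate = 275 * rate

Transformed code:
rate = k % 33
k = 6 * k
rate = 111
rate = 275 * rate
k = 18 + rate
rate = k - 14
k = rate % k
print(rate)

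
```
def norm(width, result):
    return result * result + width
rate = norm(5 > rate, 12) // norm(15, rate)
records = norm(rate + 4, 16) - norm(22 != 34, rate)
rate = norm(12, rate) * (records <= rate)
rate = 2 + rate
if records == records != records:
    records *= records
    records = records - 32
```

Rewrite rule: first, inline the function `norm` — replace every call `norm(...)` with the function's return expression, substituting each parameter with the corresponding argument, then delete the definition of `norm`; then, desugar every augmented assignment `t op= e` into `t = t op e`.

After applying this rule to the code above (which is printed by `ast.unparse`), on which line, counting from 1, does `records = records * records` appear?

Transformed code:
rate = (12 * 12 + (5 > rate)) // (rate * rate + 15)
records = 16 * 16 + (rate + 4) - (rate * rate + (22 != 34))
rate = (rate * rate + 12) * (records <= rate)
rate = 2 + rate
if records == records != records:
    records = records * records
    records = records - 32

6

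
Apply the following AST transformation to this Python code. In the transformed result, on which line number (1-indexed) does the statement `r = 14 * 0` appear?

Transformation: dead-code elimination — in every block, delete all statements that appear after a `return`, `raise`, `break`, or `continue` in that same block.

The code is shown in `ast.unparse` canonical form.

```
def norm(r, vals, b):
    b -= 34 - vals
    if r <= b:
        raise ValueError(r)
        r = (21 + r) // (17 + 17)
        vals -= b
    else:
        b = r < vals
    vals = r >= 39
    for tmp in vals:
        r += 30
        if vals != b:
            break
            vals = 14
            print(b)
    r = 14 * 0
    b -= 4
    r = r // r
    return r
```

12

Transformed code:
def norm(r, vals, b):
    b -= 34 - vals
    if r <= b:
        raise ValueError(r)
    else:
        b = r < vals
    vals = r >= 39
    for tmp in vals:
        r += 30
        if vals != b:
            break
    r = 14 * 0
    b -= 4
    r = r // r
    return r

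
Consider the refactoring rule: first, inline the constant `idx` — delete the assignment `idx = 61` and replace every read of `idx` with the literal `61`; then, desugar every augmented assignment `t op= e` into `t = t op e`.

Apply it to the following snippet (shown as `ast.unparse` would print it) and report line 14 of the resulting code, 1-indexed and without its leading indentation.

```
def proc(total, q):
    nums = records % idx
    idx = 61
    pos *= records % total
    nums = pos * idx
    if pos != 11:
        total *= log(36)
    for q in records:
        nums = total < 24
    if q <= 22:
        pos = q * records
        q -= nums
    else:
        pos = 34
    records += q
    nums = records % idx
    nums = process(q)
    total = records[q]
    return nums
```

records = records + q

Transformed code:
def proc(total, q):
    nums = records % 61
    pos = pos * (records % total)
    nums = pos * 61
    if pos != 11:
        total = total * log(36)
    for q in records:
        nums = total < 24
    if q <= 22:
        pos = q * records
        q = q - nums
    else:
        pos = 34
    records = records + q
    nums = records % 61
    nums = process(q)
    total = records[q]
    return nums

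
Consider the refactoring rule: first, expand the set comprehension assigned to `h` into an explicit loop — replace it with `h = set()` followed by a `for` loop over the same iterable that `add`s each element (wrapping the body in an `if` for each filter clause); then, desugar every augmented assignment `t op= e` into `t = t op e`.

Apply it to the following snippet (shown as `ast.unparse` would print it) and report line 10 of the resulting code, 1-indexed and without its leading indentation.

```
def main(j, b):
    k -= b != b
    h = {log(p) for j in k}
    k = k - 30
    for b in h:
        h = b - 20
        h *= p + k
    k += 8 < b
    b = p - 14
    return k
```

Transformed code:
def main(j, b):
    k = k - (b != b)
    h = set()
    for j in k:
        h.add(log(p))
    k = k - 30
    for b in h:
        h = b - 20
        h = h * (p + k)
    k = k + (8 < b)
    b = p - 14
    return k

k = k + (8 < b)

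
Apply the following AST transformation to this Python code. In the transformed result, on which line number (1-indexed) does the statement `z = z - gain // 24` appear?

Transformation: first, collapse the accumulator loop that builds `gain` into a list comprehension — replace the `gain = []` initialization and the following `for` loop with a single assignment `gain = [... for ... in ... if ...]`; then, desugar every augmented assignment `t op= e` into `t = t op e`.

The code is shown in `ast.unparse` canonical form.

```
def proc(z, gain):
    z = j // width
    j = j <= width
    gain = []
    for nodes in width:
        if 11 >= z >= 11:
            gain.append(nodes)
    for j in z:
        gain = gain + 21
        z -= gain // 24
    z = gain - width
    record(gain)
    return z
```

7

Transformed code:
def proc(z, gain):
    z = j // width
    j = j <= width
    gain = [nodes for nodes in width if 11 >= z >= 11]
    for j in z:
        gain = gain + 21
        z = z - gain // 24
    z = gain - width
    record(gain)
    return z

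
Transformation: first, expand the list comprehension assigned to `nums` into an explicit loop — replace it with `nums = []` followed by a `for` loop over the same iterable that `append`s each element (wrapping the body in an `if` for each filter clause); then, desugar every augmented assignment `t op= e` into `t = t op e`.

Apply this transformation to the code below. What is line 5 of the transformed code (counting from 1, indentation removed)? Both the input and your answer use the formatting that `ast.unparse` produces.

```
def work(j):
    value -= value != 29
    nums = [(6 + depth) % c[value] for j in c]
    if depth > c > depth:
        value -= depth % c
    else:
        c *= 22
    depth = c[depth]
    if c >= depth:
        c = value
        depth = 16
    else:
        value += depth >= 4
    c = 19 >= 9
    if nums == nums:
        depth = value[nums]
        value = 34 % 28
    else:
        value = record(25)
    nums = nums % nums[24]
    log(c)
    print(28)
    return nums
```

nums.append((6 + depth) % c[value])

Transformed code:
def work(j):
    value = value - (value != 29)
    nums = []
    for j in c:
        nums.append((6 + depth) % c[value])
    if depth > c > depth:
        value = value - depth % c
    else:
        c = c * 22
    depth = c[depth]
    if c >= depth:
        c = value
        depth = 16
    else:
        value = value + (depth >= 4)
    c = 19 >= 9
    if nums == nums:
        depth = value[nums]
        value = 34 % 28
    else:
        value = record(25)
    nums = nums % nums[24]
    log(c)
    print(28)
    return nums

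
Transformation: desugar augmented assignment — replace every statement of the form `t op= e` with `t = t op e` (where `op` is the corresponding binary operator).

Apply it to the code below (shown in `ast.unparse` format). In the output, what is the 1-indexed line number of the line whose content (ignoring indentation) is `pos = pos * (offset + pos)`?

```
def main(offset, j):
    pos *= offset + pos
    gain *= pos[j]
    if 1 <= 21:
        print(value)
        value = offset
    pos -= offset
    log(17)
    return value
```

Transformed code:
def main(offset, j):
    pos = pos * (offset + pos)
    gain = gain * pos[j]
    if 1 <= 21:
        print(value)
        value = offset
    pos = pos - offset
    log(17)
    return value

2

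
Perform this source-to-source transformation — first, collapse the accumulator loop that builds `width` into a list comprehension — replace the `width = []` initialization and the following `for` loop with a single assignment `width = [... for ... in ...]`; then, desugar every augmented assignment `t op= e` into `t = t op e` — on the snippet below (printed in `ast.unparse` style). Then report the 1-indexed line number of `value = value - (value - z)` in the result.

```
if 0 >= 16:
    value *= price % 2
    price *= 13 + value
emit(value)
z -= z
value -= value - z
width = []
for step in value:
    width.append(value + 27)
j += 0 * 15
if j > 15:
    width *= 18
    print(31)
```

Transformed code:
if 0 >= 16:
    value = value * (price % 2)
    price = price * (13 + value)
emit(value)
z = z - z
value = value - (value - z)
width = [value + 27 for step in value]
j = j + 0 * 15
if j > 15:
    width = width * 18
    print(31)

6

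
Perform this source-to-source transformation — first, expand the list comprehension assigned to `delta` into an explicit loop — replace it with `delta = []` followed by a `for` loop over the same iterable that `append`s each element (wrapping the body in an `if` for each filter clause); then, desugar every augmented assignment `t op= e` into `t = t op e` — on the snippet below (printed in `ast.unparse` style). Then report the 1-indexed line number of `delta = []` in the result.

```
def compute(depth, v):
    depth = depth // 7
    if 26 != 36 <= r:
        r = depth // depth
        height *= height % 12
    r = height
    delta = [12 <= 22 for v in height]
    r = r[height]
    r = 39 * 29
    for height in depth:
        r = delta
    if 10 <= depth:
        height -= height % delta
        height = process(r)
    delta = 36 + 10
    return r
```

7

Transformed code:
def compute(depth, v):
    depth = depth // 7
    if 26 != 36 <= r:
        r = depth // depth
        height = height * (height % 12)
    r = height
    delta = []
    for v in height:
        delta.append(12 <= 22)
    r = r[height]
    r = 39 * 29
    for height in depth:
        r = delta
    if 10 <= depth:
        height = height - height % delta
        height = process(r)
    delta = 36 + 10
    return r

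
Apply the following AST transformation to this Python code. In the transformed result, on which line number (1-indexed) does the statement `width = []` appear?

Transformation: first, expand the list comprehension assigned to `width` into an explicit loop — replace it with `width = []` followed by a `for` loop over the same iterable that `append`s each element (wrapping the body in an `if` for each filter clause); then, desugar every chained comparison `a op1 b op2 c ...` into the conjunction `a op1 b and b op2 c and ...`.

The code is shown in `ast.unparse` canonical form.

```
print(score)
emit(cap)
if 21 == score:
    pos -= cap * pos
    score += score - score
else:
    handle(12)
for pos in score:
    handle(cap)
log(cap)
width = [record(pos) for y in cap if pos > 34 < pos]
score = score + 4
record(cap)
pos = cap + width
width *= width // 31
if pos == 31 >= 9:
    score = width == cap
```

11

Transformed code:
print(score)
emit(cap)
if 21 == score:
    pos -= cap * pos
    score += score - score
else:
    handle(12)
for pos in score:
    handle(cap)
log(cap)
width = []
for y in cap:
    if pos > 34 and 34 < pos:
        width.append(record(pos))
score = score + 4
record(cap)
pos = cap + width
width *= width // 31
if pos == 31 and 31 >= 9:
    score = width == cap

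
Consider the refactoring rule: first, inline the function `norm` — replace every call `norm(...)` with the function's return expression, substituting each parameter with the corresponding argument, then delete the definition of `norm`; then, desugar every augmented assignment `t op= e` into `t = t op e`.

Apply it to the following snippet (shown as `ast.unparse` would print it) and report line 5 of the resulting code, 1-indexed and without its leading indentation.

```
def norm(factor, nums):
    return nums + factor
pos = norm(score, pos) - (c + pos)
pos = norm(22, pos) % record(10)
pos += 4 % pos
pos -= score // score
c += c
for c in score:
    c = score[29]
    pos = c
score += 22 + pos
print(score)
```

Transformed code:
pos = pos + score - (c + pos)
pos = (pos + 22) % record(10)
pos = pos + 4 % pos
pos = pos - score // score
c = c + c
for c in score:
    c = score[29]
    pos = c
score = score + (22 + pos)
print(score)

c = c + c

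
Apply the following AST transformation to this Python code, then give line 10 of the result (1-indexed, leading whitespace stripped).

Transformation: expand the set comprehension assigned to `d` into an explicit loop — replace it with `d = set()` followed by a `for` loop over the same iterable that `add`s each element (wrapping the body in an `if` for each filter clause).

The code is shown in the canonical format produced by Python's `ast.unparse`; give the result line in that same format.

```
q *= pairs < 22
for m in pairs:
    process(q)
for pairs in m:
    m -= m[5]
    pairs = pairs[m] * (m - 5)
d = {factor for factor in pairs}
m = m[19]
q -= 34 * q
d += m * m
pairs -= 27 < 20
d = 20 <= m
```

m = m[19]

Transformed code:
q *= pairs < 22
for m in pairs:
    process(q)
for pairs in m:
    m -= m[5]
    pairs = pairs[m] * (m - 5)
d = set()
for factor in pairs:
    d.add(factor)
m = m[19]
q -= 34 * q
d += m * m
pairs -= 27 < 20
d = 20 <= m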